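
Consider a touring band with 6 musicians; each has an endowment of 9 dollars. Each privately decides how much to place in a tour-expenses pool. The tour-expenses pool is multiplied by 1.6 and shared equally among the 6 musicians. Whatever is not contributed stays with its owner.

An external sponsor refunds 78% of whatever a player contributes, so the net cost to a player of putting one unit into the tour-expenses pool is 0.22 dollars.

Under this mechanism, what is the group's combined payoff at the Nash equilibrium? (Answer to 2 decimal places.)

The effective private return per unit is now (1.6/6) / 0.22 = 1.2121 > 1, so every player's dominant strategy flips to full contribution.
At the Nash equilibrium everyone contributes 9. Group total payoff = 6 × (9 × 0.78 + 1.6 × 9) = 128.52.

128.52 dollars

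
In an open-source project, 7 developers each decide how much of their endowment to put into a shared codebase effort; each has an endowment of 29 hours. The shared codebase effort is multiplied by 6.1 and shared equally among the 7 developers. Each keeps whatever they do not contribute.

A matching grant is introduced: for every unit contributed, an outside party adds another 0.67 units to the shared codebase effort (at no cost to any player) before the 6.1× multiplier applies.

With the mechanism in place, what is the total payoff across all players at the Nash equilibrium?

2067.96 hours

With the mechanism, a contributed unit returns 6.1 × 1.67 / 7 = 1.4553 per unit of net cost to the contributor — now above 1 — so contributing fully is weakly dominant for every player.
At the Nash equilibrium everyone contributes 29. Group total payoff = 6.1 × 1.67 × 203 = 2067.96.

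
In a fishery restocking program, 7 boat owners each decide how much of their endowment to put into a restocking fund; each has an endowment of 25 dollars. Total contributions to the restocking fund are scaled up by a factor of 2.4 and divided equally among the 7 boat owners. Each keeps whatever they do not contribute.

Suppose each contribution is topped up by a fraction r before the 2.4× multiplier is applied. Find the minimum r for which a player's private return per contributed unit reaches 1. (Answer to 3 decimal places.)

1.917

With matching at rate r, one contributed unit becomes (1 + r) in the restocking fund and returns 2.4 × (1 + r) / 7 to the contributor.
Setting this equal to 1: 1 + r = 7/2.4 = 2.9167.
So the minimum matching rate is r = 2.9167 − 1 = 1.917.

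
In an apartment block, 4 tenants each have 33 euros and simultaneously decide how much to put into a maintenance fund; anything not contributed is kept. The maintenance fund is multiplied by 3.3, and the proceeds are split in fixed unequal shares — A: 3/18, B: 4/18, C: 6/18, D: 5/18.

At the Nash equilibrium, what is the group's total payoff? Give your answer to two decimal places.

For player j, contributing a unit is worthwhile iff 3.3 × (j's share) ≥ 1, i.e. iff j's share is at least 0.3030.
C alone (share 6/18) is above the threshold, contributing 33; the remaining 3 contribute 0. Total contributed: 33.
The maintenance fund pays out 3.3 × 33 = 108.90 in total (split across the unequal shares, but the aggregate is all that matters for the group sum).
The 3 free-riders keep 33 each, adding 99. Group total = 99 + 108.90 = 207.90.

207.90 euros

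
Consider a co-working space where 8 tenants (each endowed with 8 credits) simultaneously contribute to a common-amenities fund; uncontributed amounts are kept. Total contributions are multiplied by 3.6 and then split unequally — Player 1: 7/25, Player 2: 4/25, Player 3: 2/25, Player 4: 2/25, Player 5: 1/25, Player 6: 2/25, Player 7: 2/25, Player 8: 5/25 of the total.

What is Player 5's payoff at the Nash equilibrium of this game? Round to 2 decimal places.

9.15 credits

Each unit j contributes comes back to j as 3.6 × (j's share), so j prefers to contribute only if that share exceeds 1/3.6 = 0.2778; otherwise keeping the unit dominates.
Player 1 alone (share 7/25) is above the threshold, contributing 8; the remaining 7 contribute 0. Total contributed: 8.
Player 5 keeps 8 and receives 3.6 × 8 × 1/25 = 1.15 from the common-amenities fund, for a payoff of 9.15.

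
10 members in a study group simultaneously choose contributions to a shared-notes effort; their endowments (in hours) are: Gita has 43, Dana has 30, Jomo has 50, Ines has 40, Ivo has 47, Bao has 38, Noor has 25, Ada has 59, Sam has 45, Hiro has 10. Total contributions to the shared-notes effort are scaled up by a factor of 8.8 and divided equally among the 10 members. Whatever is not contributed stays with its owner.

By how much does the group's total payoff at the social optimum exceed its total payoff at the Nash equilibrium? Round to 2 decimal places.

3018.60 hours

The private return per contributed unit is 8.8/10 = 0.8800 < 1 for every player regardless of endowment, so the Nash equilibrium is zero contribution and the group total is Σ E_j = 43 + 30 + 50 + 40 + 47 + 38 + 25 + 59 + 45 + 10 = 387.
Each contributed unit returns 8.800 to the group, so the social optimum is full contribution by everyone: group total = 8.800 × 387 = 3405.60.
Efficiency loss = (8.800 − 1) × 387 = 3018.60.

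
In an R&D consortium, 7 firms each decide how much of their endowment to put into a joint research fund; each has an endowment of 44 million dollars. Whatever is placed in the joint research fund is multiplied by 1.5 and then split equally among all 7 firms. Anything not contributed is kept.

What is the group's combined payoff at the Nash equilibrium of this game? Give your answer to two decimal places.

Each contributed unit returns 1.5/7 = 0.2143 to its contributor — below 1 — so contributing 0 is dominant for every player. At the Nash equilibrium everyone keeps their 44, and the group total is 7 × 44 = 308.

308.00 million dollars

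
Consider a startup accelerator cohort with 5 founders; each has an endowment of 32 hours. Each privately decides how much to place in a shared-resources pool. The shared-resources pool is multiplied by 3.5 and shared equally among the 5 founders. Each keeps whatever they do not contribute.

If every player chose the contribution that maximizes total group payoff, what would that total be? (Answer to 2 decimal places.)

560.00 hours

Each contributed unit returns 3.500 to the group as a whole (0.7000 to each of 5 players), which exceeds 1, so the social optimum is full contribution: group total = 3.500 × 160 = 560.00.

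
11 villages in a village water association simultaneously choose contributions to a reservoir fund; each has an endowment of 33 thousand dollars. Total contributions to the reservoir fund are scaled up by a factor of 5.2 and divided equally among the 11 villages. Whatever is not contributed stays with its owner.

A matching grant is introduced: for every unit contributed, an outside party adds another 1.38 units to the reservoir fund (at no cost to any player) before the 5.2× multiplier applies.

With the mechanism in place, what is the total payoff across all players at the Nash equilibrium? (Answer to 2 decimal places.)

Under the mechanism each unit contributed yields 5.2 × 2.38 / 11 = 1.1251 back to its contributor per unit of net cost, which exceeds 1, making full contribution the dominant choice for everyone.
At the Nash equilibrium everyone contributes 33. Group total payoff = 5.2 × 2.38 × 363 = 4492.49.

4492.49 thousand dollars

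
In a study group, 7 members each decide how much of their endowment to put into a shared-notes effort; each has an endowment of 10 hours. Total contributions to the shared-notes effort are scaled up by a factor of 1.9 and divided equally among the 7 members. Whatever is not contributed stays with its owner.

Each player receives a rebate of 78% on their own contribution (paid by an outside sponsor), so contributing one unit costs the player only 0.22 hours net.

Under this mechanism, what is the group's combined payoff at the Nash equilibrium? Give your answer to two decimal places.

187.60 hours

The effective private return per unit is now (1.9/7) / 0.22 = 1.2338 > 1, so every player's dominant strategy flips to full contribution.
At the Nash equilibrium everyone contributes 10. Group total payoff = 7 × (10 × 0.78 + 1.9 × 10) = 187.60.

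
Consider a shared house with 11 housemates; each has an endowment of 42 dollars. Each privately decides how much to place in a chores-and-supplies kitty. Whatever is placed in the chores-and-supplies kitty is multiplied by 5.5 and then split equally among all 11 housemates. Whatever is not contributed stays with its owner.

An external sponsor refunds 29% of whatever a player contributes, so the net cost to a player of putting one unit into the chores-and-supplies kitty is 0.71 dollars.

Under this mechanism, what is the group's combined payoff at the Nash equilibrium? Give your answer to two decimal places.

Even with the mechanism, each unit contributed returns only (5.5/11) / 0.71 = 0.7042 per unit of net cost, so contributing nothing is still dominant.
At the Nash equilibrium no one contributes; group total payoff = 11 × 42 = 462.

462.00 dollars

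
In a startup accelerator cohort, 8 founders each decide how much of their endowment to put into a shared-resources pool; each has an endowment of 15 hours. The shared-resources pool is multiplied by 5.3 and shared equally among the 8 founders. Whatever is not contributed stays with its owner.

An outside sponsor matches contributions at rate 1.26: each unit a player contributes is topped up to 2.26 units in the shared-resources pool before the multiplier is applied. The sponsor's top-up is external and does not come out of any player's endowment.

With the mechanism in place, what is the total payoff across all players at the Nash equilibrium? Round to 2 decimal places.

With the mechanism, a contributed unit returns 5.3 × 2.26 / 8 = 1.4973 per unit of net cost to the contributor — now above 1 — so contributing fully is weakly dominant for every player.
So the Nash equilibrium is full contribution by all 8; the group earns 5.3 × 2.26 × 120 = 1437.36.

1437.36 hours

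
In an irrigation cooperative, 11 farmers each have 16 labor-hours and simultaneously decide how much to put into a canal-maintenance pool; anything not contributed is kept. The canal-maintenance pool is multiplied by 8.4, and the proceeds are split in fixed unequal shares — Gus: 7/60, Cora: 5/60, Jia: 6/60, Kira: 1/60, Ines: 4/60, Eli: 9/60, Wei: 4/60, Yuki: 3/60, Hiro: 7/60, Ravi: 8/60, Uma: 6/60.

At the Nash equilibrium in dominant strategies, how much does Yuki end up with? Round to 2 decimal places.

29.44 labor-hours

A player with share s gets back 8.4·s per unit contributed, so full contribution is dominant for anyone with s > 1/8.4 = 0.1190 and zero contribution is dominant for anyone below.
The shares above 0.1190 belong to Eli and Ravi, contributing 16 each; the remaining 9 contribute 0. Total contributed: 32.
Yuki keeps 16 and receives 8.4 × 32 × 3/60 = 13.44 from the canal-maintenance pool, for a payoff of 29.44.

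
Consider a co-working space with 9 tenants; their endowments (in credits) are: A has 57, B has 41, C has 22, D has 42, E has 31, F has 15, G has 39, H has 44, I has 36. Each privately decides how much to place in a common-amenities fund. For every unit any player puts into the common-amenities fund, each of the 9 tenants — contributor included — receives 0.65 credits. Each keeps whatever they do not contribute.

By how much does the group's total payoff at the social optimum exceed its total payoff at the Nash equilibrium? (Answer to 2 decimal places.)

1585.95 credits

The private return per contributed unit is 0.65 < 1 for everyone, so the Nash equilibrium is zero contribution and the group total is Σ E_j = 57 + 41 + 22 + 42 + 31 + 15 + 39 + 44 + 36 = 327.
Each contributed unit returns 5.850 to the group, so the social optimum is full contribution by everyone: group total = 5.850 × 327 = 1912.95.
Efficiency loss = (5.850 − 1) × 327 = 1585.95.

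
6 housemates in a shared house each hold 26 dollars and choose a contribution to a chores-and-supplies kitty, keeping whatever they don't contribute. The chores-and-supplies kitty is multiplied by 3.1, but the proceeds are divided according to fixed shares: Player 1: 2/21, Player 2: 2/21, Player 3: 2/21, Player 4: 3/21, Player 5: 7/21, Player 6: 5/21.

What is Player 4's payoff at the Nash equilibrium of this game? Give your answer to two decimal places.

For player j, contributing a unit is worthwhile iff 3.1 × (j's share) ≥ 1, i.e. iff j's share is at least 0.3226.
Only Player 5 (7/21) clears that bar, contributing 26; the remaining 5 contribute 0. Total contributed: 26.
Player 4 keeps 26 and receives 3.1 × 26 × 3/21 = 11.51 from the chores-and-supplies kitty, for a payoff of 37.51.

37.51 dollars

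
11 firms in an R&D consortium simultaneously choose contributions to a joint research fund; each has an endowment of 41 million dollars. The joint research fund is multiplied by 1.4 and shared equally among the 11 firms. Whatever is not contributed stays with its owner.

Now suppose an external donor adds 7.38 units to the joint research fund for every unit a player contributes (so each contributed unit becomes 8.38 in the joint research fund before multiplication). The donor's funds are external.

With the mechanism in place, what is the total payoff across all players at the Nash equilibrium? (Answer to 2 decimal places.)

5291.13 million dollars

Under the mechanism each unit contributed yields 1.4 × 8.38 / 11 = 1.0665 back to its contributor per unit of net cost, which exceeds 1, making full contribution the dominant choice for everyone.
At the Nash equilibrium everyone contributes 41. Group total payoff = 1.4 × 8.38 × 451 = 5291.13.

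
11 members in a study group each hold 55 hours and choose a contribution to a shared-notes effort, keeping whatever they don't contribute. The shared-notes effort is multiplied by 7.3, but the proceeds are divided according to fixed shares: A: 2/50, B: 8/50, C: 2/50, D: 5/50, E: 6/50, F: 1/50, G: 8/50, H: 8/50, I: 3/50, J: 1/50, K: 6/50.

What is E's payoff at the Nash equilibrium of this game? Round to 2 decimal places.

199.54 hours

For player j, contributing a unit is worthwhile iff 7.3 × (j's share) ≥ 1, i.e. iff j's share is at least 0.1370.
B, G and H are above the threshold, contributing 55 each; the remaining 8 contribute 0. Total contributed: 165.
E keeps 55 and receives 7.3 × 165 × 6/50 = 144.54 from the shared-notes effort, for a payoff of 199.54.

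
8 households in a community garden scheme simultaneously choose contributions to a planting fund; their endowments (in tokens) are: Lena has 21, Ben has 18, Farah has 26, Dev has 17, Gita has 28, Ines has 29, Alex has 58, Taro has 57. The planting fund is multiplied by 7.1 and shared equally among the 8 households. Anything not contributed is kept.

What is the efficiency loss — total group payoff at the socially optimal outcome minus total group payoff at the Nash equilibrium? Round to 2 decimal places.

The private return per contributed unit is 7.1/8 = 0.8875 < 1 for every player regardless of endowment, so the Nash equilibrium is zero contribution and the group total is Σ E_j = 21 + 18 + 26 + 17 + 28 + 29 + 58 + 57 = 254.
Each contributed unit returns 7.100 to the group, so the social optimum is full contribution by everyone: group total = 7.100 × 254 = 1803.40.
Efficiency loss = (7.100 − 1) × 254 = 1549.40.

1549.40 tokens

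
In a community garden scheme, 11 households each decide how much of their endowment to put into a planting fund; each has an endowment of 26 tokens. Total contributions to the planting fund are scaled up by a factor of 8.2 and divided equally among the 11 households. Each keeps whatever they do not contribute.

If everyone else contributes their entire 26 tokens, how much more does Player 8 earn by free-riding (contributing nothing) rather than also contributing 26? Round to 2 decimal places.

Switching from a contribution of 26 to 0 lets Player 8 keep an extra 26 tokens, but lowers the planting fund by 26, which costs Player 8 their own share of that drop: 8.2/11 × 26 = 19.38.
Net gain = 26 − 19.38 = 6.62. The private return per contributed unit (0.7455) is below 1, so free-riding is indeed the best response regardless of what the others do.

6.62 tokens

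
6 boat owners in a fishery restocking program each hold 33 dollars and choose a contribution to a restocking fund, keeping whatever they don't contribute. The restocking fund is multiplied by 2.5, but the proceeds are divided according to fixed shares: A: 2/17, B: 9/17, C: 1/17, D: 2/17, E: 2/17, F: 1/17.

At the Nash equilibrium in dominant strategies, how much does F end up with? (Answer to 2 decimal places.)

37.85 dollars

Each unit j contributes comes back to j as 2.5 × (j's share), so j prefers to contribute only if that share exceeds 1/2.5 = 0.4000; otherwise keeping the unit dominates.
B alone (share 9/17) is above the threshold, contributing 33; the remaining 5 contribute 0. Total contributed: 33.
F keeps 33 and receives 2.5 × 33 × 1/17 = 4.85 from the restocking fund, for a payoff of 37.85.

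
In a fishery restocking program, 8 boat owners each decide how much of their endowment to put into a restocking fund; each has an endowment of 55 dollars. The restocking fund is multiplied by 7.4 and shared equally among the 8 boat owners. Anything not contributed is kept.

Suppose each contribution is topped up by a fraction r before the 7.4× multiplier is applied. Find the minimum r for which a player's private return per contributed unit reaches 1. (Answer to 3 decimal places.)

0.081

With matching at rate r, one contributed unit becomes (1 + r) in the restocking fund and returns 7.4 × (1 + r) / 8 to the contributor.
Setting this equal to 1: 1 + r = 8/7.4 = 1.0811.
So the minimum matching rate is r = 1.0811 − 1 = 0.081.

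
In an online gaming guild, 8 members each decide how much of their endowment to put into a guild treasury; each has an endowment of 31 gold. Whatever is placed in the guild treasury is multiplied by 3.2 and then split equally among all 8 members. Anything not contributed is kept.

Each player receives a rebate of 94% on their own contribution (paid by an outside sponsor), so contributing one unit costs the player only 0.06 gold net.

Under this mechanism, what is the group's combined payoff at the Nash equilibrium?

Under the mechanism each unit contributed yields (3.2/8) / 0.06 = 6.6667 back to its contributor per unit of net cost, which exceeds 1, making full contribution the dominant choice for everyone.
At the Nash equilibrium everyone contributes 31. Group total payoff = 8 × (31 × 0.94 + 3.2 × 31) = 1026.72.

1026.72 gold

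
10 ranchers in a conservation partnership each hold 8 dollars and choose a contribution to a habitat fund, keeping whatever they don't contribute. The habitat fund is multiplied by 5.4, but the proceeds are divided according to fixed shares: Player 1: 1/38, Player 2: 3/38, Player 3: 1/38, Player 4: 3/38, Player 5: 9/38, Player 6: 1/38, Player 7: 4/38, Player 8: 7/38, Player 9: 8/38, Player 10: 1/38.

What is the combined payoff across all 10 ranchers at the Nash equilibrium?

150.40 dollars

For player j, contributing a unit is worthwhile iff 5.4 × (j's share) ≥ 1, i.e. iff j's share is at least 0.1852.
The shares above 0.1852 belong to Player 5 and Player 9, contributing 8 each; the remaining 8 contribute 0. Total contributed: 16.
The habitat fund pays out 5.4 × 16 = 86.40 in total (split across the unequal shares, but the aggregate is all that matters for the group sum).
The 8 free-riders keep 8 each, adding 64. Group total = 64 + 86.40 = 150.40.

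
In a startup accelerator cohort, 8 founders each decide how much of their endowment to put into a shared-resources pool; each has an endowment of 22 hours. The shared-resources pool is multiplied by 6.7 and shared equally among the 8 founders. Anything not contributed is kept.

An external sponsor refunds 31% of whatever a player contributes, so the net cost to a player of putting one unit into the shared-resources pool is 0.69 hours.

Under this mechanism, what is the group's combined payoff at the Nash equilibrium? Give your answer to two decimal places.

The effective private return per unit is now (6.7/8) / 0.69 = 1.2138 > 1, so every player's dominant strategy flips to full contribution.
At the Nash equilibrium everyone contributes 22. Group total payoff = 8 × (22 × 0.31 + 6.7 × 22) = 1233.76.

1233.76 hours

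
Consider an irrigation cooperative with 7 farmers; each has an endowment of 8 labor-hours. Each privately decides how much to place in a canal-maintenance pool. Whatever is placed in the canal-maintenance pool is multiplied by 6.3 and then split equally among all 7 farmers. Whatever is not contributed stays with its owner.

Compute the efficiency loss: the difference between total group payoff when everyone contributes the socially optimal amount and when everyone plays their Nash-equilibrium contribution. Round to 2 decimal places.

Each contributed unit returns 6.3/7 = 0.9000 to its contributor — below 1 — so contributing 0 is dominant for every player. At the Nash equilibrium everyone keeps their 8, and the group total is 7 × 8 = 56.
Each contributed unit returns 6.300 to the group as a whole (0.9000 to each of 7 players), which exceeds 1, so the social optimum is full contribution: group total = 6.300 × 56 = 352.80.
Efficiency loss = 352.80 − 56 = 296.80.

296.80 labor-hours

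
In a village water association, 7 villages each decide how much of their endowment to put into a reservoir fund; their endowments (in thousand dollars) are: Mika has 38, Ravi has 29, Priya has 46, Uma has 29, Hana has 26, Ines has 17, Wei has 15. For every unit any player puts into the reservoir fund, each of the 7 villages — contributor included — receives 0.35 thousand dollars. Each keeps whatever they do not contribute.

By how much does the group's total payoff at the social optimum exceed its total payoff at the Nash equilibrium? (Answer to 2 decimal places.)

290.00 thousand dollars

The private return per contributed unit is 0.35 < 1 for everyone, so the Nash equilibrium is zero contribution and the group total is Σ E_j = 38 + 29 + 46 + 29 + 26 + 17 + 15 = 200.
Each contributed unit returns 2.450 to the group, so the social optimum is full contribution by everyone: group total = 2.450 × 200 = 490.00.
Efficiency loss = (2.450 − 1) × 200 = 290.00.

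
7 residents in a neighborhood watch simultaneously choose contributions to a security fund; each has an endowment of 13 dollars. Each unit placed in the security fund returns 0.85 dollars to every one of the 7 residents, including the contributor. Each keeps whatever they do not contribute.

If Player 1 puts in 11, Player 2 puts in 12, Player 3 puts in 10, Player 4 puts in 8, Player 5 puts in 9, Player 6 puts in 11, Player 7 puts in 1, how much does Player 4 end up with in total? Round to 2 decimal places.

57.70 dollars

Total contributed: 11 + 12 + 10 + 8 + 9 + 11 + 1 = 62.
Each receives 0.85 × 62 = 52.70 from the security fund.
Player 4 keeps 13 − 8 = 5, so Player 4's payoff is 5 + 52.70 = 57.70.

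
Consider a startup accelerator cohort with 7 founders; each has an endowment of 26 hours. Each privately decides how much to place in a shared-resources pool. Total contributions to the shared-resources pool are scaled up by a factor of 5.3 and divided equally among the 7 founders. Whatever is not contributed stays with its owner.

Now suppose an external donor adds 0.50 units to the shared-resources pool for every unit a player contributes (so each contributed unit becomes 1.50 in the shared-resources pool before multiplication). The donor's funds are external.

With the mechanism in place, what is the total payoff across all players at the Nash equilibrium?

1446.90 hours

Under the mechanism each unit contributed yields 5.3 × 1.50 / 7 = 1.1357 back to its contributor per unit of net cost, which exceeds 1, making full contribution the dominant choice for everyone.
So the Nash equilibrium is full contribution by all 7; the group earns 5.3 × 1.50 × 182 = 1446.90.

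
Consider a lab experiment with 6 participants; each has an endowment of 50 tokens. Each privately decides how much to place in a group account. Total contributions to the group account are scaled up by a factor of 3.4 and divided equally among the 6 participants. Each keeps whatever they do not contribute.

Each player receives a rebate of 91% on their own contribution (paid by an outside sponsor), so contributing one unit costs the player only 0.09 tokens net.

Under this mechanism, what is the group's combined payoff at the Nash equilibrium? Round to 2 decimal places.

With the mechanism, a contributed unit returns (3.4/6) / 0.09 = 6.2963 per unit of net cost to the contributor — now above 1 — so contributing fully is weakly dominant for every player.
At the Nash equilibrium everyone contributes 50. Group total payoff = 6 × (50 × 0.91 + 3.4 × 50) = 1293.00.

1293.00 tokens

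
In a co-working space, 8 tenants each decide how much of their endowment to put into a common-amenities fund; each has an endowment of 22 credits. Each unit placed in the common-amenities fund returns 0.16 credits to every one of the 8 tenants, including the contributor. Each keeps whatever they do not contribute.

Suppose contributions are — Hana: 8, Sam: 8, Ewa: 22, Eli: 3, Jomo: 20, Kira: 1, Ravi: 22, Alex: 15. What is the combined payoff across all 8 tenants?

Total contributed: 8 + 8 + 22 + 3 + 20 + 1 + 22 + 15 = 99; total kept: 8 × 22 − 99 = 77.
The common-amenities fund pays out 0.16 × 8 × 99 = 126.72 in aggregate.
Group total = 77 + 126.72 = 203.72.

203.72 credits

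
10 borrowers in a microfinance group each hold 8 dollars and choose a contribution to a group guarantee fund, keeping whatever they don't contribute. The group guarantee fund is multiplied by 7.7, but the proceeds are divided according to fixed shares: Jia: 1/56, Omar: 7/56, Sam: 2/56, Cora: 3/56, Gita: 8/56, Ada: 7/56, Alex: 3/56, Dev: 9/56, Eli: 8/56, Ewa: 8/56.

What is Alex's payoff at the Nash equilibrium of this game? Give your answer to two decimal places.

Player j's private return per contributed unit is 7.7 × (j's share). Contributing is weakly dominant for j when that share is at least 1/7.7 = 0.1299, and contributing 0 is dominant otherwise.
The shares above 0.1299 belong to Gita, Dev, Eli and Ewa, contributing 8 each; the remaining 6 contribute 0. Total contributed: 32.
Alex keeps 8 and receives 7.7 × 32 × 3/56 = 13.20 from the group guarantee fund, for a payoff of 21.20.

21.20 dollars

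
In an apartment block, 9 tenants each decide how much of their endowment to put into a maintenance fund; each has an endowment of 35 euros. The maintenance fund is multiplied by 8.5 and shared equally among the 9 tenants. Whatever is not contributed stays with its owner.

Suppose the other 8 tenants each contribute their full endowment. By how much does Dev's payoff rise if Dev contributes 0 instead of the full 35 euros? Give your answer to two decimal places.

Switching from a contribution of 35 to 0 lets Dev keep an extra 35 euros, but lowers the maintenance fund by 35, which costs Dev their own share of that drop: 8.5/9 × 35 = 33.06.
Net gain = 35 − 33.06 = 1.94. The private return per contributed unit (0.9444) is below 1, so free-riding is indeed the best response regardless of what the others do.

1.94 euros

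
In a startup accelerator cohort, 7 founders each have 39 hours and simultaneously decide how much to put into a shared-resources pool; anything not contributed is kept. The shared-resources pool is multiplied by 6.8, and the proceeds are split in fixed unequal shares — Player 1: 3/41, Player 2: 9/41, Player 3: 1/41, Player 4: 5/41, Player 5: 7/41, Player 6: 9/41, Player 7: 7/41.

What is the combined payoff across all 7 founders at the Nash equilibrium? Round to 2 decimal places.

For player j, contributing a unit is worthwhile iff 6.8 × (j's share) ≥ 1, i.e. iff j's share is at least 0.1471.
Player 2, Player 5, Player 6 and Player 7 are above the threshold, contributing 39 each; the remaining 3 contribute 0. Total contributed: 156.
The shared-resources pool pays out 6.8 × 156 = 1060.80 in total (split across the unequal shares, but the aggregate is all that matters for the group sum).
The 3 free-riders keep 39 each, adding 117. Group total = 117 + 1060.80 = 1177.80.

1177.80 hours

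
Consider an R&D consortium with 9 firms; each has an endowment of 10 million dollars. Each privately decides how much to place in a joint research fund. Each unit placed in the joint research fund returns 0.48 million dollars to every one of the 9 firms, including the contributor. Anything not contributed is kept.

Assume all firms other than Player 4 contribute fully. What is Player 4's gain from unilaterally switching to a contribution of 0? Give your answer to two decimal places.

5.20 million dollars

Switching from a contribution of 10 to 0 lets Player 4 keep an extra 10 million dollars, but lowers the joint research fund by 10, which costs Player 4 their own share of that drop: 0.48 × 10 = 4.80.
Net gain = 10 − 4.80 = 5.20. The private return per contributed unit (0.48) is below 1, so free-riding is indeed the best response regardless of what the others do.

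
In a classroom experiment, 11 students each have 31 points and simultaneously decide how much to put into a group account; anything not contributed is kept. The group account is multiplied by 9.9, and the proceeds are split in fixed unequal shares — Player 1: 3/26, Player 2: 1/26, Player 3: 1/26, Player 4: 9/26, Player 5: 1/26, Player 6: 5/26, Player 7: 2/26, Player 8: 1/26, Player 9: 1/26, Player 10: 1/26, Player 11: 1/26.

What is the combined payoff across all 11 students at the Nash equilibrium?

For player j, contributing a unit is worthwhile iff 9.9 × (j's share) ≥ 1, i.e. iff j's share is at least 0.1010.
Player 1, Player 4 and Player 6 are above the threshold, contributing 31 each; the remaining 8 contribute 0. Total contributed: 93.
The group account pays out 9.9 × 93 = 920.70 in total (split across the unequal shares, but the aggregate is all that matters for the group sum).
The 8 free-riders keep 31 each, adding 248. Group total = 248 + 920.70 = 1168.70.

1168.70 points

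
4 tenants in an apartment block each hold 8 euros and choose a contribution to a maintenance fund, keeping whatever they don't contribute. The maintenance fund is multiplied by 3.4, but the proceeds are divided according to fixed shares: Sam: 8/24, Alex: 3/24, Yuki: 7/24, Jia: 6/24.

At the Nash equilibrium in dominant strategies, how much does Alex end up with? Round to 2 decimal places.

11.40 euros

A player with share s gets back 3.4·s per unit contributed, so full contribution is dominant for anyone with s > 1/3.4 = 0.2941 and zero contribution is dominant for anyone below.
The only share above 0.2941 is Sam's 8/24, contributing 8; the remaining 3 contribute 0. Total contributed: 8.
Alex keeps 8 and receives 3.4 × 8 × 3/24 = 3.40 from the maintenance fund, for a payoff of 11.40.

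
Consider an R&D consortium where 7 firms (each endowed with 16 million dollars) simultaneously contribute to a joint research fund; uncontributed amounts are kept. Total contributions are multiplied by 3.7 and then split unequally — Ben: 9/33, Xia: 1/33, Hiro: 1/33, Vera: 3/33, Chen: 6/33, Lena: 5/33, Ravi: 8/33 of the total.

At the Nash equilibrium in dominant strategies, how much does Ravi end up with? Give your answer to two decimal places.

Player j's private return per contributed unit is 3.7 × (j's share). Contributing is weakly dominant for j when that share is at least 1/3.7 = 0.2703, and contributing 0 is dominant otherwise.
Ben alone (share 9/33) is above the threshold, contributing 16; the remaining 6 contribute 0. Total contributed: 16.
Ravi keeps 16 and receives 3.7 × 16 × 8/33 = 14.35 from the joint research fund, for a payoff of 30.35.

30.35 million dollars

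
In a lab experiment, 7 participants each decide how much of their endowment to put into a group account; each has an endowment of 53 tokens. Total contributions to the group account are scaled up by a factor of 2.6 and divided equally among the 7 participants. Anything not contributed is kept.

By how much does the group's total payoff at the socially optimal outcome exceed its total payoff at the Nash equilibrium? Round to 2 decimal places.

593.60 tokens

Each contributed unit returns 2.6/7 = 0.3714 to its contributor — below 1 — so contributing 0 is dominant for every player. At the Nash equilibrium everyone keeps their 53, and the group total is 7 × 53 = 371.
Each contributed unit returns 2.600 to the group as a whole (0.3714 to each of 7 players), which exceeds 1, so the social optimum is full contribution: group total = 2.600 × 371 = 964.60.
Efficiency loss = 964.60 − 371 = 593.60.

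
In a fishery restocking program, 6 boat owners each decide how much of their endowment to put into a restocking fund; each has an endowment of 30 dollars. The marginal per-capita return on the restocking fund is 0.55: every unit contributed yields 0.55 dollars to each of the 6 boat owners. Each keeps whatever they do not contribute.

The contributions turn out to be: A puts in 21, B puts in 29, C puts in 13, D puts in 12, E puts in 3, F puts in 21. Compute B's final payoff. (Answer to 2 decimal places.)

55.45 dollars

Total contributed: 21 + 29 + 13 + 12 + 3 + 21 = 99.
Each receives 0.55 × 99 = 54.45 from the restocking fund.
B keeps 30 − 29 = 1, so B's payoff is 1 + 54.45 = 55.45.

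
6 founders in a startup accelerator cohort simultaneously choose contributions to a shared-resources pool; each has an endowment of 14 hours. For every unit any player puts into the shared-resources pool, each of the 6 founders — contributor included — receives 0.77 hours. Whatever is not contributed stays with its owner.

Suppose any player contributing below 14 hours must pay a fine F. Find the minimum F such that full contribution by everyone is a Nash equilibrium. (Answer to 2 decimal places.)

Given the others contribute fully, the best deviation is to contribute 0 (any partial contribution still incurs the fine and gives up units whose private return 0.77 is below 1).
Deviating from 14 to 0 saves 14 hours but forfeits the deviator's share of the drop in the shared-resources pool: 0.77 × 14 = 10.78.
So the deviation gain is 14 − 10.78 = 3.22, and the fine must be at least 3.22 hours to wipe it out.

3.22 hours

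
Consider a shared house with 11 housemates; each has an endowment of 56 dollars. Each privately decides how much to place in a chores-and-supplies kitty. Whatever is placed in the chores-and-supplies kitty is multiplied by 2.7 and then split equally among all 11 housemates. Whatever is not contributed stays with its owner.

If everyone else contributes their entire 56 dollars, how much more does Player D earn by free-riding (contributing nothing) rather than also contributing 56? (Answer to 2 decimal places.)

Switching from a contribution of 56 to 0 lets Player D keep an extra 56 dollars, but lowers the chores-and-supplies kitty by 56, which costs Player D their own share of that drop: 2.7/11 × 56 = 13.75.
Net gain = 56 − 13.75 = 42.25. The private return per contributed unit (0.2455) is below 1, so free-riding is indeed the best response regardless of what the others do.

42.25 dollars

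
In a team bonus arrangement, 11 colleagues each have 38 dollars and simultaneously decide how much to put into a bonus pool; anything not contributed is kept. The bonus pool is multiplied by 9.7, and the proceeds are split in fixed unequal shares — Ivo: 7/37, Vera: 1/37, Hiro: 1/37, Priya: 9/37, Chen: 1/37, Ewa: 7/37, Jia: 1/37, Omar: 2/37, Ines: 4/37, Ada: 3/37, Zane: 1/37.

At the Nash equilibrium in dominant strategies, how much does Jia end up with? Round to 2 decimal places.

For player j, contributing a unit is worthwhile iff 9.7 × (j's share) ≥ 1, i.e. iff j's share is at least 0.1031.
Ivo, Priya, Ewa and Ines are above the threshold, contributing 38 each; the remaining 7 contribute 0. Total contributed: 152.
Jia keeps 38 and receives 9.7 × 152 × 1/37 = 39.85 from the bonus pool, for a payoff of 77.85.

77.85 dollars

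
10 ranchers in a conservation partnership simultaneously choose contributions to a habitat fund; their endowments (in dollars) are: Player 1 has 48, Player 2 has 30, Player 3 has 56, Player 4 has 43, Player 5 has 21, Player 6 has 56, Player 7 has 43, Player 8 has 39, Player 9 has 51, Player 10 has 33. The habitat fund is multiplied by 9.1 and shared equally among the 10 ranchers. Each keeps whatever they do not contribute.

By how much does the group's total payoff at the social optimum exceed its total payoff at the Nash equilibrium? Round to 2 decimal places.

3402.00 dollars

The private return per contributed unit is 9.1/10 = 0.9100 < 1 for every player regardless of endowment, so the Nash equilibrium is zero contribution and the group total is Σ E_j = 48 + 30 + 56 + 43 + 21 + 56 + 43 + 39 + 51 + 33 = 420.
Each contributed unit returns 9.100 to the group, so the social optimum is full contribution by everyone: group total = 9.100 × 420 = 3822.00.
Efficiency loss = (9.100 − 1) × 420 = 3402.00.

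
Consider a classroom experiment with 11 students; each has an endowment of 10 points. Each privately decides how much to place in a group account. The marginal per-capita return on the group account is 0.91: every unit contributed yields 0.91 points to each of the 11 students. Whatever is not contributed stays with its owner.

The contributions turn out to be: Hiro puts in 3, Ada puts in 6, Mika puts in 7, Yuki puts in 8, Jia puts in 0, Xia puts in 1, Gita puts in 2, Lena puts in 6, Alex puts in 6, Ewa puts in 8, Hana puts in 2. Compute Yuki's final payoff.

46.59 points

Total contributed: 3 + 6 + 7 + 8 + 0 + 1 + 2 + 6 + 6 + 8 + 2 = 49.
Each receives 0.91 × 49 = 44.59 from the group account.
Yuki keeps 10 − 8 = 2, so Yuki's payoff is 2 + 44.59 = 46.59.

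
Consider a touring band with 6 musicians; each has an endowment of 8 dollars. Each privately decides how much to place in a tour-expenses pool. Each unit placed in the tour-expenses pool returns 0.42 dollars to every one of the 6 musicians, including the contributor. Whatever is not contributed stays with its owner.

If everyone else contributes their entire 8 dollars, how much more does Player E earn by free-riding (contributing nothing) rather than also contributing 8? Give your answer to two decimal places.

4.64 dollars

Switching from a contribution of 8 to 0 lets Player E keep an extra 8 dollars, but lowers the tour-expenses pool by 8, which costs Player E their own share of that drop: 0.42 × 8 = 3.36.
Net gain = 8 − 3.36 = 4.64. The private return per contributed unit (0.42) is below 1, so free-riding is indeed the best response regardless of what the others do.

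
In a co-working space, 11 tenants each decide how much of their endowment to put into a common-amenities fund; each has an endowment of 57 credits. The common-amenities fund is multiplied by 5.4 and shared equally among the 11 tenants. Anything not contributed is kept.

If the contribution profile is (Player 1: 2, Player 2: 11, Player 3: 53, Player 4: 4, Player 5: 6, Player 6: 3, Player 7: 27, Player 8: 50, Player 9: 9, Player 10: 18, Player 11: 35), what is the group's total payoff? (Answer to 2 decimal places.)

1586.20 credits

Total contributed: 2 + 11 + 53 + 4 + 6 + 3 + 27 + 50 + 9 + 18 + 35 = 218; total kept: 11 × 57 − 218 = 409.
The common-amenities fund pays out 5.4 × 218 = 1177.20 in aggregate.
Group total = 409 + 1177.20 = 1586.20.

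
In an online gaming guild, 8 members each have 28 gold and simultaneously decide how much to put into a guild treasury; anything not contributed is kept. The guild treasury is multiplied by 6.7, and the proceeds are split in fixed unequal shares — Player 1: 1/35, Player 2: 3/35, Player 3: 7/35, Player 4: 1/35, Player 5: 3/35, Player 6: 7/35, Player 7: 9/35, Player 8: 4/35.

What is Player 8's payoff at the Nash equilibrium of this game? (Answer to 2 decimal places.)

Player j's private return per contributed unit is 6.7 × (j's share). Contributing is weakly dominant for j when that share is at least 1/6.7 = 0.1493, and contributing 0 is dominant otherwise.
Player 3, Player 6 and Player 7 are above the threshold, contributing 28 each; the remaining 5 contribute 0. Total contributed: 84.
Player 8 keeps 28 and receives 6.7 × 84 × 4/35 = 64.32 from the guild treasury, for a payoff of 92.32.

92.32 gold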